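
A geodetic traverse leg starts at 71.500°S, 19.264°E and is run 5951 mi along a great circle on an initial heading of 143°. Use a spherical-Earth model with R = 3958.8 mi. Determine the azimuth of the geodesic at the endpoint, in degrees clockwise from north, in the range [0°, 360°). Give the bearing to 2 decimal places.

Central angle δ = d/R = 1.503233 rad.
Converting: φ₁ = -1.247910 rad, θ = 2.495821 rad.
Applying the spherical law of cosines for sides, sin φ₂ = sin φ₁ cos δ + cos φ₁ sin δ cos θ = -0.316855, so φ₂ = -18.473°.
Δλ = atan2( sin θ sin δ cos φ₁ , cos δ − sin φ₁ sin φ₂ ) = atan2(0.190523, -0.232970) = 2.456091 rad = 140.724°.
Hence λ₂ = 19.264° + 140.724° = 159.988°.
The forward bearing on arrival equals the back-azimuth from the destination plus 180°.
Back-azimuth from P₂ (-18.47°, 159.99°) to P₁ (-71.50°, 19.26°), with Δλ' = λ₁ − λ₂ = -140.72°: atan2( sin Δλ' cos φ₁ , cos φ₂ sin φ₁ − sin φ₂ cos φ₁ cos Δλ' ) = 191.61°.
Final bearing = (191.61° + 180°) mod 360° = 11.61°.

final bearing 11.61°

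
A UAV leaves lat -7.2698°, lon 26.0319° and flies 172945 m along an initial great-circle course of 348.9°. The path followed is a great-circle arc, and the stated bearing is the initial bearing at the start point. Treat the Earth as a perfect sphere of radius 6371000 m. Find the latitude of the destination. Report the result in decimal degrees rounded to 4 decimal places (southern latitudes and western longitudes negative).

Angular distance δ = d/R = 172945 / 6371000 = 0.027146 rad.
With φ₁ = -7.2698° = -0.126882 rad and θ = 348.9° = 6.089454 rad:
sin φ₂ = sin φ₁ cos δ + cos φ₁ sin δ cos θ = (-0.126542)(0.999632) + (0.991961)(0.027142)(0.981293) = -0.100075
φ₂ = asin(-0.100075) = -0.100242 rad = -5.7435°.
Then Δλ = atan2(-0.005183, 0.986968) = -0.005252 rad, from sin θ sin δ cos φ₁ over cos δ − sin φ₁ sin φ₂.
Hence λ₂ = 26.0319° + -0.3009° = 25.7310°.

latitude -5.7435°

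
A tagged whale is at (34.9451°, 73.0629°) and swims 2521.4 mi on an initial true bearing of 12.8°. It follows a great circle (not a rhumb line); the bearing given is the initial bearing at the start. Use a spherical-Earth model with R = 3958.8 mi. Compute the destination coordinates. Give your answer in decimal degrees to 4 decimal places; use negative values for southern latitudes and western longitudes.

latitude 69.3678°, longitude 95.0206°

The arc subtends δ = 2521.4/3958.8 = 0.636910 rad at the centre.
Converting: φ₁ = 0.609907 rad, θ = 0.223402 rad.
Applying the spherical law of cosines for sides, sin φ₂ = sin φ₁ cos δ + cos φ₁ sin δ cos θ = 0.935862, so φ₂ = 69.3678°.
Then Δλ = atan2(0.108002, 0.267884) = 0.383235 rad, from sin θ sin δ cos φ₁ over cos δ − sin φ₁ sin φ₂.
Hence λ₂ = 73.0629° + 21.9577° = 95.0206°.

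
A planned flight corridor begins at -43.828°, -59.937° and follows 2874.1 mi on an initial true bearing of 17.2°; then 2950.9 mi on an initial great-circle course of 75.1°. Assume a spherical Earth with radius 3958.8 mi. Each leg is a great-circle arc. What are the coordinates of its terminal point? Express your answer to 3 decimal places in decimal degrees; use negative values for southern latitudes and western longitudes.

Apply the spherical direct solution leg by leg, carrying full precision between legs.
Leg 1: from (-43.828°, -59.937°), δ = 2874.1/3958.8 = 0.726003 rad, θ = 17.2° → φ = -3.460°, λ = -48.594°.
Leg 2: from (-3.460°, -48.594°), δ = 2950.9/3958.8 = 0.745403 rad, θ = 75.1° → φ = 7.455°, λ = -7.214°.

latitude 7.455°, longitude -7.214°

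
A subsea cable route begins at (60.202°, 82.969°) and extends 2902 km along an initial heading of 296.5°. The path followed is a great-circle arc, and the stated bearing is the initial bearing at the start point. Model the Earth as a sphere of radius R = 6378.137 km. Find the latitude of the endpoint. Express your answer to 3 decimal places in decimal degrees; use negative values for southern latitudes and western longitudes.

latitude 61.276°

The arc subtends δ = 2902/6378.137 = 0.454992 rad at the centre.
Converting: φ₁ = 1.050723 rad, θ = 5.174901 rad.
Destination latitude: φ₂ = arcsin( sin φ₁ cos δ + cos φ₁ sin δ cos θ ) = arcsin(0.876941) = 61.276°.
Then Δλ = atan2(-0.195440, 0.137270) = -0.958484 rad, from sin θ sin δ cos φ₁ over cos δ − sin φ₁ sin φ₂.
λ₂ = 82.969° + -54.917° = 28.052°.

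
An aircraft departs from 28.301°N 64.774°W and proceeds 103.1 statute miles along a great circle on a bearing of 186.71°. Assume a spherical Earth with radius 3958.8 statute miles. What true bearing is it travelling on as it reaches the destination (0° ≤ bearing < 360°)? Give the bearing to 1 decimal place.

Central angle δ = d/R = 0.026043 rad.
With φ₁ = 28.301° = 0.493946 rad and θ = 186.71° = 3.258704 rad:
Destination latitude: φ₂ = arcsin( sin φ₁ cos δ + cos φ₁ sin δ cos θ ) = arcsin(0.451172) = 26.819°.
For the longitude increment, Δλ = atan2( sin θ sin δ cos φ₁, cos δ − sin φ₁ sin φ₂ ) = atan2(-0.002679, 0.785759) = -0.195°.
Hence λ₂ = -64.774° + -0.195° = -64.969°.
The forward bearing on arrival equals the back-azimuth from the destination plus 180°.
Back-azimuth from P₂ (26.8°, -65.0°) to P₁ (28.3°, -64.8°), with Δλ' = λ₁ − λ₂ = 0.2°: atan2( sin Δλ' cos φ₁ , cos φ₂ sin φ₁ − sin φ₂ cos φ₁ cos Δλ' ) = 6.6°.
Final bearing = (6.6° + 180°) mod 360° = 186.6°.

final bearing 186.6°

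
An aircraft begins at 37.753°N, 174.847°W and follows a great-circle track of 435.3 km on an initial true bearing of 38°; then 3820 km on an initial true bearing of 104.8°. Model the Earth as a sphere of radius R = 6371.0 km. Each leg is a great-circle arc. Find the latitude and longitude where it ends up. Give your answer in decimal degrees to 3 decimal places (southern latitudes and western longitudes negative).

latitude 25.485°, longitude -134.479°

Apply the spherical direct solution leg by leg, carrying full precision between legs.
Leg 1: from (37.753°, -174.847°), δ = 435.3/6371 = 0.068325 rad, θ = 38° → φ = 40.796°, λ = -171.664°.
Leg 2: from (40.796°, -171.664°), δ = 3820/6371 = 0.599592 rad, θ = 104.8° → φ = 25.485°, λ = -134.479°.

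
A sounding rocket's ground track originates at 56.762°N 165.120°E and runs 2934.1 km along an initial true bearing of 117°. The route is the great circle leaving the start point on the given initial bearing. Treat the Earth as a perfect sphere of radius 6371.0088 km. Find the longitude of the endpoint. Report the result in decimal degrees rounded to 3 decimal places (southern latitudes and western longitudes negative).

longitude -163.908°

Central angle δ = d/R = 0.460539 rad.
With φ₁ = 56.762° = 0.990684 rad and θ = 117° = 2.042035 rad:
Destination latitude: φ₂ = arcsin( sin φ₁ cos δ + cos φ₁ sin δ cos θ ) = arcsin(0.638666) = 39.692°.
Then Δλ = atan2(0.217050, 0.361632) = 0.540564 rad, from sin θ sin δ cos φ₁ over cos δ − sin φ₁ sin φ₂.
λ₂ = 165.120° + 30.972° = 196.092°, normalized to (−180°, 180°] → -163.908°.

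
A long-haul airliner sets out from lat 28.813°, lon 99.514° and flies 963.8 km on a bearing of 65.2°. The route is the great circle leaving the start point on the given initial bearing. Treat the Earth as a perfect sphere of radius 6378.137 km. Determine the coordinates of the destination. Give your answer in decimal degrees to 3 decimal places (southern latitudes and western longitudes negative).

latitude 32.126°, longitude 108.800°

Central angle δ = d/R = 0.151110 rad.
Start latitude φ₁ = 0.502882 rad; initial bearing θ = 1.137955 rad.
Applying the spherical law of cosines for sides, sin φ₂ = sin φ₁ cos δ + cos φ₁ sin δ cos θ = 0.531786, so φ₂ = 32.126°.
Δλ = atan2( sin θ sin δ cos φ₁ , cos δ − sin φ₁ sin φ₂ ) = atan2(0.119735, 0.732309) = 0.162069 rad = 9.286°.
Hence λ₂ = 99.514° + 9.286° = 108.800°.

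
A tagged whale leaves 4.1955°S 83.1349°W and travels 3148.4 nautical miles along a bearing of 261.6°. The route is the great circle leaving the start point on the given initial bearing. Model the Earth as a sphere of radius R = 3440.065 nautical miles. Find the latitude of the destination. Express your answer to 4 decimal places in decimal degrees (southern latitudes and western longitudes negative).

latitude -9.2120°

The arc subtends δ = 3148.4/3440.065 = 0.915215 rad at the centre.
With φ₁ = -4.1955° = -0.073225 rad and θ = 261.6° = 4.565781 rad:
sin φ₂ = sin φ₁ cos δ + cos φ₁ sin δ cos θ = (-0.073160)(0.609620) + (0.997320)(0.792694)(-0.146083) = -0.160089
φ₂ = asin(-0.160089) = -0.160780 rad = -9.2120°.
Δλ = atan2( sin θ sin δ cos φ₁ , cos δ − sin φ₁ sin φ₂ ) = atan2(-0.782089, 0.597908) = -0.918079 rad = -52.6020°.
λ₂ = -83.1349° + -52.6020° = -135.7369°.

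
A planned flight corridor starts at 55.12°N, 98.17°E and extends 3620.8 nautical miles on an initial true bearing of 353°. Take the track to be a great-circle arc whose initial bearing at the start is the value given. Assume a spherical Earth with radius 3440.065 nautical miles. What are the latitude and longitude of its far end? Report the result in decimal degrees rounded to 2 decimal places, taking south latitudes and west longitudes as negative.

latitude 64.08°, longitude -67.81°

The arc subtends δ = 3620.8/3440.065 = 1.052538 rad at the centre.
Converting: φ₁ = 0.962025 rad, θ = 6.161012 rad.
Applying the spherical law of cosines for sides, sin φ₂ = sin φ₁ cos δ + cos φ₁ sin δ cos θ = 0.899438, so φ₂ = 64.08°.
Then Δλ = atan2(-0.060540, -0.242487) = -2.896930 rad, from sin θ sin δ cos φ₁ over cos δ − sin φ₁ sin φ₂.
λ₂ = λ₁ + Δλ = -67.81°.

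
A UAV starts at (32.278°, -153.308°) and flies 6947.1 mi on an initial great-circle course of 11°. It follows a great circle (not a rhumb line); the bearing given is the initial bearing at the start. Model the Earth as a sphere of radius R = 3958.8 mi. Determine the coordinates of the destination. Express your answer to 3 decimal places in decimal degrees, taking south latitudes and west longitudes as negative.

latitude 45.904°, longitude 11.053°

δ = 6947.1/3958.8 = 1.754850 rad (100.5455°).
Start latitude φ₁ = 0.563357 rad; initial bearing θ = 0.191986 rad.
Applying the spherical law of cosines for sides, sin φ₂ = sin φ₁ cos δ + cos φ₁ sin δ cos θ = 0.718180, so φ₂ = 45.904°.
Δλ = atan2( sin θ sin δ cos φ₁ , cos δ − sin φ₁ sin φ₂ ) = atan2(0.158598, -0.566544) = 2.868640 rad = 164.361°.
λ₂ = -153.308° + 164.361° = 11.053°.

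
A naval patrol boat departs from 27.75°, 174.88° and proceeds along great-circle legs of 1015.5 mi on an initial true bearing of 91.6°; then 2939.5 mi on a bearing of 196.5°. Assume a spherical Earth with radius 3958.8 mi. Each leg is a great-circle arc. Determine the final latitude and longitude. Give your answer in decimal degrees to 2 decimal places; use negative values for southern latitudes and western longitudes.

Apply the spherical direct solution leg by leg, carrying full precision between legs.
Leg 1: from (27.75°, 174.88°), δ = 1015.5/3958.8 = 0.256517 rad, θ = 91.6° → φ = 26.37°, λ = -168.68°.
Leg 2: from (26.37°, -168.68°), δ = 2939.5/3958.8 = 0.742523 rad, θ = 196.5° → φ = -14.69°, λ = 179.87°.

latitude -14.69°, longitude 179.87°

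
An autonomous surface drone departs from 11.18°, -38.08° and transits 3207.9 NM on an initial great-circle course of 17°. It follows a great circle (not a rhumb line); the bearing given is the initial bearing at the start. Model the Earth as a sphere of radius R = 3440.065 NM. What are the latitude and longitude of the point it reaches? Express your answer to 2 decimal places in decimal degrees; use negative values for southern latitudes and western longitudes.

latitude 60.34°, longitude -9.75°

The arc subtends δ = 3207.9/3440.065 = 0.932511 rad at the centre.
With φ₁ = 11.18° = 0.195128 rad and θ = 17° = 0.296706 rad:
Applying the spherical law of cosines for sides, sin φ₂ = sin φ₁ cos δ + cos φ₁ sin δ cos θ = 0.868976, so φ₂ = 60.34°.
For the longitude increment, Δλ = atan2( sin θ sin δ cos φ₁, cos δ − sin φ₁ sin φ₂ ) = atan2(0.230353, 0.427331) = 28.33°.
Hence λ₂ = -38.08° + 28.33° = -9.75°.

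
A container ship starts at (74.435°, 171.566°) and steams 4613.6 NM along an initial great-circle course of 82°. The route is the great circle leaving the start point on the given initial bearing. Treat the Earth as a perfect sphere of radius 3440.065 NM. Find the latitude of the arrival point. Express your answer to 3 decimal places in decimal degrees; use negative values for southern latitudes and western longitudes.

The arc subtends δ = 4613.6/3440.065 = 1.341137 rad at the centre.
Start latitude φ₁ = 1.299136 rad; initial bearing θ = 1.431170 rad.
sin φ₂ = sin φ₁ cos δ + cos φ₁ sin δ cos θ = (0.963327)(0.227645) + (0.268331)(0.973744)(0.139173) = 0.255661
φ₂ = asin(0.255661) = 0.258531 rad = 14.813°.
Δλ = atan2( sin θ sin δ cos φ₁ , cos δ − sin φ₁ sin φ₂ ) = atan2(0.258743, -0.018640) = 1.642711 rad = 94.120°.
λ₂ = 171.566° + 94.120° = 265.686°, normalized to (−180°, 180°] → -94.314°.

latitude 14.813°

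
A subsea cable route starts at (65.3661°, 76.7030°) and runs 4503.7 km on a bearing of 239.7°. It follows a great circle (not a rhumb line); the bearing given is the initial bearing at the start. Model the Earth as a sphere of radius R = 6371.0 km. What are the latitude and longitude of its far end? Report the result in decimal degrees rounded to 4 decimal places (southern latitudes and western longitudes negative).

The arc subtends δ = 4503.7/6371 = 0.706906 rad at the centre.
Converting: φ₁ = 1.140854 rad, θ = 4.183554 rad.
Destination latitude: φ₂ = arcsin( sin φ₁ cos δ + cos φ₁ sin δ cos θ ) = arcsin(0.554589) = 33.6824°.
For the longitude increment, Δλ = atan2( sin θ sin δ cos φ₁, cos δ − sin φ₁ sin φ₂ ) = atan2(-0.233736, 0.256260) = -42.3682°.
λ₂ = λ₁ + Δλ = 34.3348°.

latitude 33.6824°, longitude 34.3348°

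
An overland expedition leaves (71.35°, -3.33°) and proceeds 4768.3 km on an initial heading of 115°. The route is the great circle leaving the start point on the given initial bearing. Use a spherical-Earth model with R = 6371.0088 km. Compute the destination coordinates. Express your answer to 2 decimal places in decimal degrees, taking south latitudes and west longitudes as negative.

δ = 4768.3/6371.0088 = 0.748437 rad (42.8823°).
Converting: φ₁ = 1.245292 rad, θ = 2.007129 rad.
sin φ₂ = sin φ₁ cos δ + cos φ₁ sin δ cos θ = (0.947490)(0.732753) + (0.319786)(0.680494)(-0.422618) = 0.602309
φ₂ = asin(0.602309) = 0.646391 rad = 37.04°.
For the longitude increment, Δλ = atan2( sin θ sin δ cos φ₁, cos δ − sin φ₁ sin φ₂ ) = atan2(0.197224, 0.162072) = 50.59°.
λ₂ = λ₁ + Δλ = 47.26°.

latitude 37.04°, longitude 47.26°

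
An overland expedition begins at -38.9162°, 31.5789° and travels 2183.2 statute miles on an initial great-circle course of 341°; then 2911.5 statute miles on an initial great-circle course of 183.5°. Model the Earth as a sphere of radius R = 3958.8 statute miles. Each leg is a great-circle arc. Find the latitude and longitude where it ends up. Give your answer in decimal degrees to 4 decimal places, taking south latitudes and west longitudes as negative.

latitude -50.6300°, longitude 17.9422°

Apply the spherical direct solution leg by leg, carrying full precision between legs.
Leg 1: from (-38.9162°, 31.5789°), δ = 2183.2/3958.8 = 0.551480 rad, θ = 341° → φ = -8.6037°, λ = 21.6444°.
Leg 2: from (-8.6037°, 21.6444°), δ = 2911.5/3958.8 = 0.735450 rad, θ = 183.5° → φ = -50.6300°, λ = 17.9422°.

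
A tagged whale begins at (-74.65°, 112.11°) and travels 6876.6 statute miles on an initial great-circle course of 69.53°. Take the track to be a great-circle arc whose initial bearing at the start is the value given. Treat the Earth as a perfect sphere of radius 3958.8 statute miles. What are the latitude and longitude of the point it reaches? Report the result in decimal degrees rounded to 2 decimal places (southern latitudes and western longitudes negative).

latitude 14.53°, longitude -175.25°

Central angle δ = d/R = 1.737042 rad.
Converting: φ₁ = -1.302888 rad, θ = 1.213527 rad.
sin φ₂ = sin φ₁ cos δ + cos φ₁ sin δ cos θ = (-0.964327)(-0.165480) + (0.264715)(0.986213)(0.349717) = 0.250876
φ₂ = asin(0.250876) = 0.253585 rad = 14.53°.
Then Δλ = atan2(0.244580, 0.076446) = 1.267856 rad, from sin θ sin δ cos φ₁ over cos δ − sin φ₁ sin φ₂.
λ₂ = 112.11° + 72.64° = 184.75°, normalized to (−180°, 180°] → -175.25°.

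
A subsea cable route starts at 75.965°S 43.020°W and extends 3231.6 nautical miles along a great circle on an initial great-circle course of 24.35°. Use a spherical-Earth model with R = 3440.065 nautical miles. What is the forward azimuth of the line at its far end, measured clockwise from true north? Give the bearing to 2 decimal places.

final bearing 6.25°

Central angle δ = d/R = 0.939401 rad.
With φ₁ = -75.965° = -1.325839 rad and θ = 24.35° = 0.424988 rad:
Applying the spherical law of cosines for sides, sin φ₂ = sin φ₁ cos δ + cos φ₁ sin δ cos θ = -0.394306, so φ₂ = -23.223°.
For the longitude increment, Δλ = atan2( sin θ sin δ cos φ₁, cos δ − sin φ₁ sin φ₂ ) = atan2(0.080713, 0.207737) = 21.233°.
Hence λ₂ = -43.020° + 21.233° = -21.787°.
The forward bearing on arrival equals the back-azimuth from the destination plus 180°.
Back-azimuth from P₂ (-23.22°, -21.79°) to P₁ (-75.97°, -43.02°), with Δλ' = λ₁ − λ₂ = -21.23°: atan2( sin Δλ' cos φ₁ , cos φ₂ sin φ₁ − sin φ₂ cos φ₁ cos Δλ' ) = 186.25°.
Final bearing = (186.25° + 180°) mod 360° = 6.25°.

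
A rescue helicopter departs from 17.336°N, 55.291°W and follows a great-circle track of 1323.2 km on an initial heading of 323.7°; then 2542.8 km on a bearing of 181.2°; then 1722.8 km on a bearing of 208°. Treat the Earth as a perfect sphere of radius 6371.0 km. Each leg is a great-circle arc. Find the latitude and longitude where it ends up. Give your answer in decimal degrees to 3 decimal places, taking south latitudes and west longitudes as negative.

Apply the spherical direct solution leg by leg, carrying full precision between legs.
Leg 1: from (17.336°, -55.291°), δ = 1323.2/6371 = 0.207691 rad, θ = 323.7° → φ = 26.757°, λ = -63.149°.
Leg 2: from (26.757°, -63.149°), δ = 2542.8/6371 = 0.399121 rad, θ = 181.2° → φ = 3.893°, λ = -63.616°.
Leg 3: from (3.893°, -63.616°), δ = 1722.8/6371 = 0.270413 rad, θ = 208° → φ = -9.781°, λ = -70.927°.

latitude -9.781°, longitude -70.927°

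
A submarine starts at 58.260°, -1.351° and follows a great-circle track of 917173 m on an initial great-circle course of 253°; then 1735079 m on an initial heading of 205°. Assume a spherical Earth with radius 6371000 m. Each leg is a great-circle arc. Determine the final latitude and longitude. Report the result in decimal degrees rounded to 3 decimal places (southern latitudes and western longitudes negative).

Apply the spherical direct solution leg by leg, carrying full precision between legs.
Leg 1: from (58.260°, -1.351°), δ = 917173/6371000 = 0.143961 rad, θ = 253° → φ = 55.043°, λ = -15.205°.
Leg 2: from (55.043°, -15.205°), δ = 1735079/6371000 = 0.272340 rad, θ = 205° → φ = 40.519°, λ = -23.805°.

latitude 40.519°, longitude -23.805°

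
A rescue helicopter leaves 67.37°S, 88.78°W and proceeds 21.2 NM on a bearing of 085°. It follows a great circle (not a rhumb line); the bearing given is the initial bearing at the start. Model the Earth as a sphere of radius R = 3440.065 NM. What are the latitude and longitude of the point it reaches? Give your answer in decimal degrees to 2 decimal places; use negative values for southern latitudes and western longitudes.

latitude -67.34°, longitude -87.87°

Angular distance δ = d/R = 21.2 / 3440.065 = 0.006163 rad.
With φ₁ = -67.37° = -1.175828 rad and θ = 85° = 1.483530 rad:
Applying the spherical law of cosines for sides, sin φ₂ = sin φ₁ cos δ + cos φ₁ sin δ cos θ = -0.922785, so φ₂ = -67.34°.
Δλ = atan2( sin θ sin δ cos φ₁ , cos δ − sin φ₁ sin φ₂ ) = atan2(0.002362, 0.148243) = 0.015934 rad = 0.91°.
λ₂ = λ₁ + Δλ = -87.87°.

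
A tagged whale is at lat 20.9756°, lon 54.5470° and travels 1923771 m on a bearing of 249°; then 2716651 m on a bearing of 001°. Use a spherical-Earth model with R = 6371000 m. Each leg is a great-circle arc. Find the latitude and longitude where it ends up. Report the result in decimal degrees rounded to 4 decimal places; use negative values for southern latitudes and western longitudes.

Apply the spherical direct solution leg by leg, carrying full precision between legs.
Leg 1: from (20.9756°, 54.5470°), δ = 1923771/6371000 = 0.301957 rad, θ = 249° → φ = 14.0201°, λ = 37.9187°.
Leg 2: from (14.0201°, 37.9187°), δ = 2716651/6371000 = 0.426409 rad, θ = 1° → φ = 38.4470°, λ = 38.4468°.

latitude 38.4470°, longitude 38.4468°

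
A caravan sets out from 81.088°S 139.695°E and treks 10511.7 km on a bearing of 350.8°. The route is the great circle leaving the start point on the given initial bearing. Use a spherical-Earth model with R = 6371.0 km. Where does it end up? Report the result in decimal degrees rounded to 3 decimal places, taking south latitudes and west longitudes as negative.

latitude 13.329°, longitude 130.268°

Central angle δ = d/R = 1.649929 rad.
Converting: φ₁ = -1.415253 rad, θ = 6.122615 rad.
Destination latitude: φ₂ = arcsin( sin φ₁ cos δ + cos φ₁ sin δ cos θ ) = arcsin(0.230542) = 13.329°.
Δλ = atan2( sin θ sin δ cos φ₁ , cos δ − sin φ₁ sin φ₂ ) = atan2(-0.024691, 0.148708) = -0.164534 rad = -9.427°.
λ₂ = λ₁ + Δλ = 130.268°.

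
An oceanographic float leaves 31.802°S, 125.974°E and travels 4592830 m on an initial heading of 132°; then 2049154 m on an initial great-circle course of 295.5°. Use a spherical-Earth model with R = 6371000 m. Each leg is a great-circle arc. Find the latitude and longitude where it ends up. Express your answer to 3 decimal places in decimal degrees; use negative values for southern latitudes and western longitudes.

Apply the spherical direct solution leg by leg, carrying full precision between legs.
Leg 1: from (-31.802°, 125.974°), δ = 4592830/6371000 = 0.720896 rad, θ = 132° → φ = -50.465°, λ = 176.381°.
Leg 2: from (-50.465°, 176.381°), δ = 2049154/6371000 = 0.321638 rad, θ = 295.5° → φ = -40.170°, λ = 154.456°.

latitude -40.170°, longitude 154.456°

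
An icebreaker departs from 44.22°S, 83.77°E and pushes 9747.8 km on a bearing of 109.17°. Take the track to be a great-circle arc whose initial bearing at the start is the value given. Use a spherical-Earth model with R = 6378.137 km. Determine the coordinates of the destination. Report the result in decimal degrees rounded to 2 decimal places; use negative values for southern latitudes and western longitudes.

Angular distance δ = d/R = 9747.8 / 6378.137 = 1.528315 rad.
With φ₁ = -44.22° = -0.771785 rad and θ = 109.17° = 1.905376 rad:
Applying the spherical law of cosines for sides, sin φ₂ = sin φ₁ cos δ + cos φ₁ sin δ cos θ = -0.264740, so φ₂ = -15.35°.
Δλ = atan2( sin θ sin δ cos φ₁ , cos δ − sin φ₁ sin φ₂ ) = atan2(0.676316, -0.142165) = 1.777984 rad = 101.87°.
λ₂ = 83.77° + 101.87° = 185.64°, normalized to (−180°, 180°] → -174.36°.

latitude -15.35°, longitude -174.36°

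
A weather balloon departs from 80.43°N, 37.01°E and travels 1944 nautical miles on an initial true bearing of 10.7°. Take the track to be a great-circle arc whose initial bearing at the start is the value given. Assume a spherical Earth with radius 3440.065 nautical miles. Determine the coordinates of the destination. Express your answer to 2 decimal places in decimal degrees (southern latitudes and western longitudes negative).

Angular distance δ = d/R = 1944 / 3440.065 = 0.565106 rad.
Converting: φ₁ = 1.403768 rad, θ = 0.186750 rad.
Destination latitude: φ₂ = arcsin( sin φ₁ cos δ + cos φ₁ sin δ cos θ ) = arcsin(0.920260) = 66.96°.
Δλ = atan2( sin θ sin δ cos φ₁ , cos δ − sin φ₁ sin φ₂ ) = atan2(0.016530, -0.062921) = 2.884691 rad = 165.28°.
λ₂ = 37.01° + 165.28° = 202.29°, normalized to (−180°, 180°] → -157.71°.

latitude 66.96°, longitude -157.71°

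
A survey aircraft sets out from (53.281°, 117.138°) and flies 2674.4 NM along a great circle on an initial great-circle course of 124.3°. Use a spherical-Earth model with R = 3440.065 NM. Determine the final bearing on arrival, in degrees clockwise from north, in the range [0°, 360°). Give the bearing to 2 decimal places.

final bearing 148.39°

Angular distance δ = d/R = 2674.4 / 3440.065 = 0.777427 rad.
Start latitude φ₁ = 0.929929 rad; initial bearing θ = 2.169444 rad.
sin φ₂ = sin φ₁ cos δ + cos φ₁ sin δ cos θ = (0.801577)(0.712721) + (0.597891)(0.701448)(-0.563526) = 0.334964
φ₂ = asin(0.334964) = 0.341567 rad = 19.570°.
Then Δλ = atan2(0.346457, 0.444221) = 0.662377 rad, from sin θ sin δ cos φ₁ over cos δ − sin φ₁ sin φ₂.
Hence λ₂ = 117.138° + 37.951° = 155.089°.
The forward bearing on arrival equals the back-azimuth from the destination plus 180°.
Back-azimuth from P₂ (19.57°, 155.09°) to P₁ (53.28°, 117.14°), with Δλ' = λ₁ − λ₂ = -37.95°: atan2( sin Δλ' cos φ₁ , cos φ₂ sin φ₁ − sin φ₂ cos φ₁ cos Δλ' ) = 328.39°.
Final bearing = (328.39° + 180°) mod 360° = 148.39°.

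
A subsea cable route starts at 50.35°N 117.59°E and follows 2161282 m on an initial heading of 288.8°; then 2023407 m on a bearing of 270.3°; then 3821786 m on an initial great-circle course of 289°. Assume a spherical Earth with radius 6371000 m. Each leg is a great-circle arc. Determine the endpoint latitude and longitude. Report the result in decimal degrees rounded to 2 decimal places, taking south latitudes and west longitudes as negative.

latitude 48.09°, longitude 4.82°

Apply the spherical direct solution leg by leg, carrying full precision between legs.
Leg 1: from (50.35°, 117.59°), δ = 2161282/6371000 = 0.339237 rad, θ = 288.8° → φ = 52.61°, λ = 86.34°.
Leg 2: from (52.61°, 86.34°), δ = 2023407/6371000 = 0.317596 rad, θ = 270.3° → φ = 49.09°, λ = 57.86°.
Leg 3: from (49.09°, 57.86°), δ = 3821786/6371000 = 0.599872 rad, θ = 289° → φ = 48.09°, λ = 4.82°.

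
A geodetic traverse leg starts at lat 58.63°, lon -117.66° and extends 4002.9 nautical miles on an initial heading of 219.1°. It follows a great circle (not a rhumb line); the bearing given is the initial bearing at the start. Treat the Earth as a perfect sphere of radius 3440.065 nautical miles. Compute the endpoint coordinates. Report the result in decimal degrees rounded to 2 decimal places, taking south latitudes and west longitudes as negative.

Central angle δ = d/R = 1.163612 rad.
With φ₁ = 58.63° = 1.023287 rad and θ = 219.1° = 3.824016 rad:
Applying the spherical law of cosines for sides, sin φ₂ = sin φ₁ cos δ + cos φ₁ sin δ cos θ = -0.032815, so φ₂ = -1.88°.
Then Δλ = atan2(-0.301464, 0.424044) = -0.618021 rad, from sin θ sin δ cos φ₁ over cos δ − sin φ₁ sin φ₂.
λ₂ = -117.66° + -35.41° = -153.07°.

latitude -1.88°, longitude -153.07°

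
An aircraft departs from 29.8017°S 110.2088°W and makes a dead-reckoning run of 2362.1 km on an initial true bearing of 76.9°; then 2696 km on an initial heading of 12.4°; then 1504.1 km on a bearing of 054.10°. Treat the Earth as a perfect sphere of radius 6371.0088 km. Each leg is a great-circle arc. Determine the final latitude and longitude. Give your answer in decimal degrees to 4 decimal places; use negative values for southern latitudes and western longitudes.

latitude 8.5343°, longitude -71.5479°

Apply the spherical direct solution leg by leg, carrying full precision between legs.
Leg 1: from (-29.8017°, -110.2088°), δ = 2362.1/6371.0088 = 0.370758 rad, θ = 76.9° → φ = -23.0771°, λ = -87.6527°.
Leg 2: from (-23.0771°, -87.6527°), δ = 2696/6371.0088 = 0.423167 rad, θ = 12.4° → φ = 0.6635°, λ = -82.5934°.
Leg 3: from (0.6635°, -82.5934°), δ = 1504.1/6371.0088 = 0.236085 rad, θ = 54.1° → φ = 8.5343°, λ = -71.5479°.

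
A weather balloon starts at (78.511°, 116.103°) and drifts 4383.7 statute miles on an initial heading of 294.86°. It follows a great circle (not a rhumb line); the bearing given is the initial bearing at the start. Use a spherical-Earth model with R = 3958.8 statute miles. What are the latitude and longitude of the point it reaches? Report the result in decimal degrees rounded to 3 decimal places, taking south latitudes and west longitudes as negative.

Angular distance δ = d/R = 4383.7 / 3958.8 = 1.107331 rad.
Start latitude φ₁ = 1.370275 rad; initial bearing θ = 5.146278 rad.
Applying the spherical law of cosines for sides, sin φ₂ = sin φ₁ cos δ + cos φ₁ sin δ cos θ = 0.512996, so φ₂ = 30.864°.
Then Δλ = atan2(-0.161659, -0.055666) = -1.902421 rad, from sin θ sin δ cos φ₁ over cos δ − sin φ₁ sin φ₂.
Hence λ₂ = 116.103° + -109.001° = 7.102°.

latitude 30.864°, longitude 7.102°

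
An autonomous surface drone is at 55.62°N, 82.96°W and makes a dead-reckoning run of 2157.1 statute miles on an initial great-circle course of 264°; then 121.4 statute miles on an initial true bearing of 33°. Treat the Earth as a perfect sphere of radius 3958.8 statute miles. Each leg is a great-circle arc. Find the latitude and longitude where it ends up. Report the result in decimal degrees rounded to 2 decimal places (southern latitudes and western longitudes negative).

latitude 43.94°, longitude -125.96°

Apply the spherical direct solution leg by leg, carrying full precision between legs.
Leg 1: from (55.62°, -82.96°), δ = 2157.1/3958.8 = 0.544887 rad, θ = 264° → φ = 42.47°, λ = -127.29°.
Leg 2: from (42.47°, -127.29°), δ = 121.4/3958.8 = 0.030666 rad, θ = 33° → φ = 43.94°, λ = -125.96°.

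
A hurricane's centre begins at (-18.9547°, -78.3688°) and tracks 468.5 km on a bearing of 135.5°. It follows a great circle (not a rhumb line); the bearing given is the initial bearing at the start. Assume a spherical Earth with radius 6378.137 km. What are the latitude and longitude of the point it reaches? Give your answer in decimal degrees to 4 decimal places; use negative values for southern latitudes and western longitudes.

latitude -21.9286°, longitude -75.1901°

The arc subtends δ = 468.5/6378.137 = 0.073454 rad at the centre.
Converting: φ₁ = -0.330822 rad, θ = 2.364921 rad.
Applying the spherical law of cosines for sides, sin φ₂ = sin φ₁ cos δ + cos φ₁ sin δ cos θ = -0.373450, so φ₂ = -21.9286°.
Then Δλ = atan2(0.048649, 0.875999) = 0.055479 rad, from sin θ sin δ cos φ₁ over cos δ − sin φ₁ sin φ₂.
Hence λ₂ = -78.3688° + 3.1787° = -75.1901°.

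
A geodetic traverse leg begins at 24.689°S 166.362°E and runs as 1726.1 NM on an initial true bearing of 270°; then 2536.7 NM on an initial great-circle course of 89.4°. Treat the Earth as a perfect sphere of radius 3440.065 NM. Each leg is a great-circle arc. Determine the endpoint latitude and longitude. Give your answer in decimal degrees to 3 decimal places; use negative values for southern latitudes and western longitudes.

latitude -15.339°, longitude 179.439°

Apply the spherical direct solution leg by leg, carrying full precision between legs.
Leg 1: from (-24.689°, 166.362°), δ = 1726.1/3440.065 = 0.501764 rad, θ = 270° → φ = -21.482°, λ = 135.239°.
Leg 2: from (-21.482°, 135.239°), δ = 2536.7/3440.065 = 0.737399 rad, θ = 89.4° → φ = -15.339°, λ = 179.439°.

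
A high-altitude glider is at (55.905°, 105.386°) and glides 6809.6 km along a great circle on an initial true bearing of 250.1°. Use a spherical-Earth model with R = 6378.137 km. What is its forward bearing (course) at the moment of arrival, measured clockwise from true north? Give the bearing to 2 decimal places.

final bearing 212.81°

Central angle δ = d/R = 1.067647 rad.
With φ₁ = 55.905° = 0.975726 rad and θ = 250.1° = 4.365068 rad:
Destination latitude: φ₂ = arcsin( sin φ₁ cos δ + cos φ₁ sin δ cos θ ) = arcsin(0.232145) = 13.423°.
For the longitude increment, Δλ = atan2( sin θ sin δ cos φ₁, cos δ − sin φ₁ sin φ₂ ) = atan2(-0.461771, 0.289946) = -57.875°.
λ₂ = 105.386° + -57.875° = 47.511°.
The forward bearing on arrival equals the back-azimuth from the destination plus 180°.
Back-azimuth from P₂ (13.42°, 47.51°) to P₁ (55.91°, 105.39°), with Δλ' = λ₁ − λ₂ = 57.88°: atan2( sin Δλ' cos φ₁ , cos φ₂ sin φ₁ − sin φ₂ cos φ₁ cos Δλ' ) = 32.81°.
Final bearing = (32.81° + 180°) mod 360° = 212.81°.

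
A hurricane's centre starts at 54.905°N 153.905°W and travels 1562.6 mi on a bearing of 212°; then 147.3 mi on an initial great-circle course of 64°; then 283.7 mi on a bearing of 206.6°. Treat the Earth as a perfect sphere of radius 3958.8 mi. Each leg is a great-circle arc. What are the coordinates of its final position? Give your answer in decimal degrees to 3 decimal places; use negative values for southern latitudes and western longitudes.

latitude 31.817°, longitude -168.046°

Apply the spherical direct solution leg by leg, carrying full precision between legs.
Leg 1: from (54.905°, -153.905°), δ = 1562.6/3958.8 = 0.394716 rad, θ = 212° → φ = 34.596°, λ = -168.238°.
Leg 2: from (34.596°, -168.238°), δ = 147.3/3958.8 = 0.037208 rad, θ = 64° → φ = 35.508°, λ = -165.884°.
Leg 3: from (35.508°, -165.884°), δ = 283.7/3958.8 = 0.071663 rad, θ = 206.6° → φ = 31.817°, λ = -168.046°.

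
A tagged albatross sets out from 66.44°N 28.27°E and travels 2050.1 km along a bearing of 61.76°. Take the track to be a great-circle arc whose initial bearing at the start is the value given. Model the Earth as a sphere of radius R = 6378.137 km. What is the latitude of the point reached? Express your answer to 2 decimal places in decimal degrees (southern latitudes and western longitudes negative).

δ = 2050.1/6378.137 = 0.321426 rad (18.4164°).
Start latitude φ₁ = 1.159597 rad; initial bearing θ = 1.077915 rad.
sin φ₂ = sin φ₁ cos δ + cos φ₁ sin δ cos θ = (0.916642)(0.948786) + (0.399709)(0.315920)(0.473166) = 0.929447
φ₂ = asin(0.929447) = 1.192910 rad = 68.35°.
Then Δλ = atan2(0.111246, 0.096816) = 0.854640 rad, from sin θ sin δ cos φ₁ over cos δ − sin φ₁ sin φ₂.
λ₂ = λ₁ + Δλ = 77.24°.

latitude 68.35°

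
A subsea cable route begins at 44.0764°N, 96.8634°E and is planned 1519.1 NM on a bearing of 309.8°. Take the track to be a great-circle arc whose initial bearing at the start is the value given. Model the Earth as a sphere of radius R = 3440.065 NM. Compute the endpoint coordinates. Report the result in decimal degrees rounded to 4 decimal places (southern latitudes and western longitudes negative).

Central angle δ = d/R = 0.441590 rad.
Start latitude φ₁ = 0.769278 rad; initial bearing θ = 5.407030 rad.
sin φ₂ = sin φ₁ cos δ + cos φ₁ sin δ cos θ = (0.695617)(0.904073) + (0.718413)(0.427378)(0.640110) = 0.825424
φ₂ = asin(0.825424) = 0.970953 rad = 55.6315°.
Δλ = atan2( sin θ sin δ cos φ₁ , cos δ − sin φ₁ sin φ₂ ) = atan2(-0.235889, 0.329894) = -0.620752 rad = -35.5664°.
λ₂ = λ₁ + Δλ = 61.2970°.

latitude 55.6315°, longitude 61.2970°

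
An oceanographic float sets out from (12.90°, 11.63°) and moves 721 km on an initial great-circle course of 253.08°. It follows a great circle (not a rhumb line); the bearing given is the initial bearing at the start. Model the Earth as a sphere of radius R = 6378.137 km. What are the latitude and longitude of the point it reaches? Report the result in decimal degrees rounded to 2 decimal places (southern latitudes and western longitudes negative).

The arc subtends δ = 721/6378.137 = 0.113042 rad at the centre.
With φ₁ = 12.90° = 0.225147 rad and θ = 253.08° = 4.417079 rad:
Applying the spherical law of cosines for sides, sin φ₂ = sin φ₁ cos δ + cos φ₁ sin δ cos θ = 0.189824, so φ₂ = 10.94°.
Then Δλ = atan2(-0.105195, 0.951239) = -0.110140 rad, from sin θ sin δ cos φ₁ over cos δ − sin φ₁ sin φ₂.
λ₂ = λ₁ + Δλ = 5.32°.

latitude 10.94°, longitude 5.32°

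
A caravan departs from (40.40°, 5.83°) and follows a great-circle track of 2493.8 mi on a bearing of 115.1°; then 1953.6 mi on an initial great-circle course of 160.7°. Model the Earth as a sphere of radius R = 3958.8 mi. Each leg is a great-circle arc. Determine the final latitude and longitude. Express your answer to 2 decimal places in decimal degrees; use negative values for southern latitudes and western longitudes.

Apply the spherical direct solution leg by leg, carrying full precision between legs.
Leg 1: from (40.40°, 5.83°), δ = 2493.8/3958.8 = 0.629938 rad, θ = 115.1° → φ = 19.48°, λ = 40.29°.
Leg 2: from (19.48°, 40.29°), δ = 1953.6/3958.8 = 0.493483 rad, θ = 160.7° → φ = -7.35°, λ = 49.37°.

latitude -7.35°, longitude 49.37°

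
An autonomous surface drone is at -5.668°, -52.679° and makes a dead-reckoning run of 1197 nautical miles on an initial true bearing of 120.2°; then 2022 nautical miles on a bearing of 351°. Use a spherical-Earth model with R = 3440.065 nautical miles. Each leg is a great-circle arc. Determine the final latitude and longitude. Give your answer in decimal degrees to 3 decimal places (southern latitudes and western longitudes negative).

Apply the spherical direct solution leg by leg, carrying full precision between legs.
Leg 1: from (-5.668°, -52.679°), δ = 1197/3440.065 = 0.347959 rad, θ = 120.2° → φ = -15.279°, λ = -34.891°.
Leg 2: from (-15.279°, -34.891°), δ = 2022/3440.065 = 0.587780 rad, θ = 351° → φ = 18.001°, λ = -40.124°.

latitude 18.001°, longitude -40.124°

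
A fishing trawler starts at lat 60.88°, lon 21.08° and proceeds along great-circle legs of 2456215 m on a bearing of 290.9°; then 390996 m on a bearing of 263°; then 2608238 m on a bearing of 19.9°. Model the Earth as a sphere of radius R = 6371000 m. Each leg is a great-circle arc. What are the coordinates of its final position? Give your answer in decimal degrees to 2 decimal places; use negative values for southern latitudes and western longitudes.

latitude 79.27°, longitude 14.23°

Apply the spherical direct solution leg by leg, carrying full precision between legs.
Leg 1: from (60.88°, 21.08°), δ = 2456215/6371000 = 0.385531 rad, θ = 290.9° → φ = 61.02°, λ = -25.39°.
Leg 2: from (61.02°, -25.39°), δ = 390996/6371000 = 0.061371 rad, θ = 263° → φ = 60.40°, λ = -32.47°.
Leg 3: from (60.40°, -32.47°), δ = 2608238/6371000 = 0.409392 rad, θ = 19.9° → φ = 79.27°, λ = 14.23°.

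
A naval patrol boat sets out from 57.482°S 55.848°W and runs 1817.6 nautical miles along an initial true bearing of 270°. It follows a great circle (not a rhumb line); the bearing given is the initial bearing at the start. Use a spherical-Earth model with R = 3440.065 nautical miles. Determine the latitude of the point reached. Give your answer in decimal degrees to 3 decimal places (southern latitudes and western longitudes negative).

The arc subtends δ = 1817.6/3440.065 = 0.528362 rad at the centre.
With φ₁ = -57.482° = -1.003250 rad and θ = 270° = 4.712389 rad:
sin φ₂ = sin φ₁ cos δ + cos φ₁ sin δ cos θ = (-0.843223)(0.863634) + (0.537565)(0.504119)(-0.000000) = -0.728236
φ₂ = asin(-0.728236) = -0.815744 rad = -46.739°.
Then Δλ = atan2(-0.270997, 0.249569) = -0.826537 rad, from sin θ sin δ cos φ₁ over cos δ − sin φ₁ sin φ₂.
Hence λ₂ = -55.848° + -47.357° = -103.205°.

latitude -46.739°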